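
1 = 1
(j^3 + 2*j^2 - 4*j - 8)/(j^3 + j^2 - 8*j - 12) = (j - 2)/(j - 3)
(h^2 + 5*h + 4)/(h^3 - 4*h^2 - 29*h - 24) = (h + 4)/(h^2 - 5*h - 24)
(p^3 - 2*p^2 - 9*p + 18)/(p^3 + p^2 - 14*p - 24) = (p^2 - 5*p + 6)/(p^2 - 2*p - 8)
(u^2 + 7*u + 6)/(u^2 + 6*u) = (u + 1)/u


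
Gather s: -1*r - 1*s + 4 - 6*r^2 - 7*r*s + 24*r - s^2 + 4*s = -6*r^2 + 23*r - s^2 + s*(3 - 7*r) + 4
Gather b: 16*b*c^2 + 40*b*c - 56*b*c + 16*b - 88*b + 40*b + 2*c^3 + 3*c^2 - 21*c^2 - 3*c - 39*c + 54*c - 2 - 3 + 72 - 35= b*(16*c^2 - 16*c - 32) + 2*c^3 - 18*c^2 + 12*c + 32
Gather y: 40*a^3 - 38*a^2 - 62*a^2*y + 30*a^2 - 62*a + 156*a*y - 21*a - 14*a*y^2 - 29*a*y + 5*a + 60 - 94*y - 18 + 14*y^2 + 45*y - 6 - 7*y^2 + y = 40*a^3 - 8*a^2 - 78*a + y^2*(7 - 14*a) + y*(-62*a^2 + 127*a - 48) + 36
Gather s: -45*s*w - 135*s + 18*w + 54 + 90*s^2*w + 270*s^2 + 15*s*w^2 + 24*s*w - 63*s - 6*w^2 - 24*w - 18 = s^2*(90*w + 270) + s*(15*w^2 - 21*w - 198) - 6*w^2 - 6*w + 36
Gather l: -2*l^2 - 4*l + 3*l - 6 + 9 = -2*l^2 - l + 3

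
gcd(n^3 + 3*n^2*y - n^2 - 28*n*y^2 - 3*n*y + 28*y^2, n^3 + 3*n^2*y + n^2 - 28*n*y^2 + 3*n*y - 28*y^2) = -n^2 - 3*n*y + 28*y^2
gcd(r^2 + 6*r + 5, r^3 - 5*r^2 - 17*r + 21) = 1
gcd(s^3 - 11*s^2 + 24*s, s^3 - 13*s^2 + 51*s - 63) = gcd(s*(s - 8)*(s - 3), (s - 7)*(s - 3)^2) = s - 3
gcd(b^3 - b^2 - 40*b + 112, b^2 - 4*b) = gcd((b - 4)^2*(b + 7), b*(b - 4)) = b - 4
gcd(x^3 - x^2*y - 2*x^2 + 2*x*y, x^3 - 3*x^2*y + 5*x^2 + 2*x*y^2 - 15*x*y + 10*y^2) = x - y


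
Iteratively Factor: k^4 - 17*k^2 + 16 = (k + 4)*(k^3 - 4*k^2 - k + 4) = (k + 1)*(k + 4)*(k^2 - 5*k + 4) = (k - 4)*(k + 1)*(k + 4)*(k - 1)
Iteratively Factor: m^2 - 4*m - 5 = (m - 5)*(m + 1)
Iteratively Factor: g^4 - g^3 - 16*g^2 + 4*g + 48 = (g + 2)*(g^3 - 3*g^2 - 10*g + 24) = (g - 4)*(g + 2)*(g^2 + g - 6) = (g - 4)*(g - 2)*(g + 2)*(g + 3)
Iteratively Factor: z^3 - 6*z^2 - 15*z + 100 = (z + 4)*(z^2 - 10*z + 25) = (z - 5)*(z + 4)*(z - 5)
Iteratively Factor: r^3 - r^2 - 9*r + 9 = (r - 3)*(r^2 + 2*r - 3) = (r - 3)*(r - 1)*(r + 3)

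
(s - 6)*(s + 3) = s^2 - 3*s - 18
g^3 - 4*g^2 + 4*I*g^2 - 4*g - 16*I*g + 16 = (g - 4)*(g + 2*I)^2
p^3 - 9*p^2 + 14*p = p*(p - 7)*(p - 2)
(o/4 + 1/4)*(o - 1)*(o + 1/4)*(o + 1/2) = o^4/4 + 3*o^3/16 - 7*o^2/32 - 3*o/16 - 1/32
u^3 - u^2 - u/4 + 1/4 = (u - 1)*(u - 1/2)*(u + 1/2)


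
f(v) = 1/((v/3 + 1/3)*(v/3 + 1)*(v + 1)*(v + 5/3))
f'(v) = -1/((v/3 + 1/3)*(v/3 + 1)*(v + 1)*(v + 5/3)^2) - 1/((v/3 + 1/3)*(v/3 + 1)*(v + 1)^2*(v + 5/3)) - 1/(3*(v/3 + 1/3)*(v/3 + 1)^2*(v + 1)*(v + 5/3)) - 1/(3*(v/3 + 1/3)^2*(v/3 + 1)*(v + 1)*(v + 5/3)) = 27*(-3*(v + 1)*(v + 3) - (v + 1)*(3*v + 5) - 2*(v + 3)*(3*v + 5))/((v + 1)^3*(v + 3)^2*(3*v + 5)^2)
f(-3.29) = 3.65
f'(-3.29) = 18.00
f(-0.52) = 13.74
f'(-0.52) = -74.75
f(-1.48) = 137.67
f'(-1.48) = -254.47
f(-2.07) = -20.96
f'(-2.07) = -68.60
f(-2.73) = -10.47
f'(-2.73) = 16.83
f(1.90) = 0.06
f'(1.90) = -0.07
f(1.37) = 0.12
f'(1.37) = -0.17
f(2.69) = 0.03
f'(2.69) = -0.03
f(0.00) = 1.80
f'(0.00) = -5.28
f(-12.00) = 0.00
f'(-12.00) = 0.00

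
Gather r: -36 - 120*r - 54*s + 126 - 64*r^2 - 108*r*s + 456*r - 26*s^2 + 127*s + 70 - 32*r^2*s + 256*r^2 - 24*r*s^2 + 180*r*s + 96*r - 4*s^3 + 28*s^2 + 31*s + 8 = r^2*(192 - 32*s) + r*(-24*s^2 + 72*s + 432) - 4*s^3 + 2*s^2 + 104*s + 168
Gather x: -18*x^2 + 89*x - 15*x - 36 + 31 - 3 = -18*x^2 + 74*x - 8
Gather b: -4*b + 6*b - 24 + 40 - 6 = 2*b + 10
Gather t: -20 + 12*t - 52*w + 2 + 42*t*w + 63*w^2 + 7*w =t*(42*w + 12) + 63*w^2 - 45*w - 18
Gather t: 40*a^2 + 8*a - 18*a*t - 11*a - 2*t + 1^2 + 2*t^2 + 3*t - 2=40*a^2 - 3*a + 2*t^2 + t*(1 - 18*a) - 1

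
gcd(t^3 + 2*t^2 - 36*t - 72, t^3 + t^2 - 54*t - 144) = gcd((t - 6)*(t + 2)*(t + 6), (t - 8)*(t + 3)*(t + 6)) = t + 6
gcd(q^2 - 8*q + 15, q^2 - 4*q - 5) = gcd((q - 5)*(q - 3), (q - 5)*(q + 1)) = q - 5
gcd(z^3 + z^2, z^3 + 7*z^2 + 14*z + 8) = z + 1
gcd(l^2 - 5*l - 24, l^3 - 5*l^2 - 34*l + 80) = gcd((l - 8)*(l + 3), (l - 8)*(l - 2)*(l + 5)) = l - 8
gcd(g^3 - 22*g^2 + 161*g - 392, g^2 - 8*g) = g - 8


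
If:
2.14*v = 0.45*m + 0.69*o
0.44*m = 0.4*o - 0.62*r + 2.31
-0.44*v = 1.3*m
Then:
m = -0.338461538461538*v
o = 3.3221850613155*v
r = 2.38354371201496*v + 3.7258064516129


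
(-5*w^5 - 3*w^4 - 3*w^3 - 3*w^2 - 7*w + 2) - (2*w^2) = -5*w^5 - 3*w^4 - 3*w^3 - 5*w^2 - 7*w + 2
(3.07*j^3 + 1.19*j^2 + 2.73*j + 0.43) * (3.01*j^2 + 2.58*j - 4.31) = 9.2407*j^5 + 11.5025*j^4 - 1.9442*j^3 + 3.2088*j^2 - 10.6569*j - 1.8533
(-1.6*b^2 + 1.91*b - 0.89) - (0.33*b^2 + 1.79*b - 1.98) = -1.93*b^2 + 0.12*b + 1.09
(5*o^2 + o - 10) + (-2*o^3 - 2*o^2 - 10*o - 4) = -2*o^3 + 3*o^2 - 9*o - 14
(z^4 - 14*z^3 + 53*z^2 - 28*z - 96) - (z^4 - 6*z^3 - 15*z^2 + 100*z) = -8*z^3 + 68*z^2 - 128*z - 96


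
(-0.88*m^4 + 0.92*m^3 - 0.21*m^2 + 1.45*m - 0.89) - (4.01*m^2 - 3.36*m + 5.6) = -0.88*m^4 + 0.92*m^3 - 4.22*m^2 + 4.81*m - 6.49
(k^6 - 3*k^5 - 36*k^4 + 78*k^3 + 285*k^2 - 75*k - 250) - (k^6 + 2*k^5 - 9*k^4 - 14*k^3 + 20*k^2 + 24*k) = -5*k^5 - 27*k^4 + 92*k^3 + 265*k^2 - 99*k - 250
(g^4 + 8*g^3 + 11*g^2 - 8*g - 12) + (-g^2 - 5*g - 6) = g^4 + 8*g^3 + 10*g^2 - 13*g - 18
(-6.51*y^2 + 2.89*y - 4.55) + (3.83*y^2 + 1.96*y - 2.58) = -2.68*y^2 + 4.85*y - 7.13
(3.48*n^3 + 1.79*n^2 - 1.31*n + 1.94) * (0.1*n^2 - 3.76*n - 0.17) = 0.348*n^5 - 12.9058*n^4 - 7.453*n^3 + 4.8153*n^2 - 7.0717*n - 0.3298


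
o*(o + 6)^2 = o^3 + 12*o^2 + 36*o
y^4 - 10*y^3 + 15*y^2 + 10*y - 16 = (y - 8)*(y - 2)*(y - 1)*(y + 1)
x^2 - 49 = (x - 7)*(x + 7)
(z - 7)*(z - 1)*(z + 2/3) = z^3 - 22*z^2/3 + 5*z/3 + 14/3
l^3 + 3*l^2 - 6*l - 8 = (l - 2)*(l + 1)*(l + 4)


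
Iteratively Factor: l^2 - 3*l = (l)*(l - 3)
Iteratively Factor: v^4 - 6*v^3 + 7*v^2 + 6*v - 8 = (v + 1)*(v^3 - 7*v^2 + 14*v - 8) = (v - 4)*(v + 1)*(v^2 - 3*v + 2) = (v - 4)*(v - 1)*(v + 1)*(v - 2)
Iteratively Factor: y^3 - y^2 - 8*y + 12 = (y - 2)*(y^2 + y - 6) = (y - 2)^2*(y + 3)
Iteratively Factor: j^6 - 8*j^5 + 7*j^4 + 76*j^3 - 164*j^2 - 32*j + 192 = (j - 4)*(j^5 - 4*j^4 - 9*j^3 + 40*j^2 - 4*j - 48) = (j - 4)^2*(j^4 - 9*j^2 + 4*j + 12) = (j - 4)^2*(j - 2)*(j^3 + 2*j^2 - 5*j - 6) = (j - 4)^2*(j - 2)^2*(j^2 + 4*j + 3) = (j - 4)^2*(j - 2)^2*(j + 1)*(j + 3)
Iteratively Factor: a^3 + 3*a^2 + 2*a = (a + 2)*(a^2 + a) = (a + 1)*(a + 2)*(a)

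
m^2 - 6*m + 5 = (m - 5)*(m - 1)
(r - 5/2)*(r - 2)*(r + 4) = r^3 - r^2/2 - 13*r + 20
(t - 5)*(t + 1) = t^2 - 4*t - 5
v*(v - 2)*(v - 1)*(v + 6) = v^4 + 3*v^3 - 16*v^2 + 12*v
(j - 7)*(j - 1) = j^2 - 8*j + 7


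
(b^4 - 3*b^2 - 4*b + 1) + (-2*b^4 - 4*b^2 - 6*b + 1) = -b^4 - 7*b^2 - 10*b + 2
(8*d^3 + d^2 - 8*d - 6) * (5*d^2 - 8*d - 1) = 40*d^5 - 59*d^4 - 56*d^3 + 33*d^2 + 56*d + 6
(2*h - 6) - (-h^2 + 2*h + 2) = h^2 - 8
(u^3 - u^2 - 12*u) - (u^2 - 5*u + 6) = u^3 - 2*u^2 - 7*u - 6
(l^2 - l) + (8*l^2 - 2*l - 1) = 9*l^2 - 3*l - 1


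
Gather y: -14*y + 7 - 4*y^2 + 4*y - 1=-4*y^2 - 10*y + 6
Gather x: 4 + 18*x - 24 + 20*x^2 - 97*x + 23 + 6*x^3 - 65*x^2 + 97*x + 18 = 6*x^3 - 45*x^2 + 18*x + 21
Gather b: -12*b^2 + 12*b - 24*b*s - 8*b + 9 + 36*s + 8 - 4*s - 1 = -12*b^2 + b*(4 - 24*s) + 32*s + 16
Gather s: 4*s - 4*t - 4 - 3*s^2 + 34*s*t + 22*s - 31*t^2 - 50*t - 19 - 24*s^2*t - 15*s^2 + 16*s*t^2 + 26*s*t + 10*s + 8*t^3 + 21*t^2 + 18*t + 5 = s^2*(-24*t - 18) + s*(16*t^2 + 60*t + 36) + 8*t^3 - 10*t^2 - 36*t - 18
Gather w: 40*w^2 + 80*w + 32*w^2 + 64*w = 72*w^2 + 144*w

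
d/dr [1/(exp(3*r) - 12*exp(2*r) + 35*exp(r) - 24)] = (-3*exp(2*r) + 24*exp(r) - 35)*exp(r)/(exp(3*r) - 12*exp(2*r) + 35*exp(r) - 24)^2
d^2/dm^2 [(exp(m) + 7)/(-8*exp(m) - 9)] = (423 - 376*exp(m))*exp(m)/(512*exp(3*m) + 1728*exp(2*m) + 1944*exp(m) + 729)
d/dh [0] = 0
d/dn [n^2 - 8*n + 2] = 2*n - 8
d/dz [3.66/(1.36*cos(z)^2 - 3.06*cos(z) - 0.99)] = (9.9552*cos(z) - 11.1996)*sin(z)/(-1.36*cos(z)^2 + 3.06*cos(z) + 0.99)^2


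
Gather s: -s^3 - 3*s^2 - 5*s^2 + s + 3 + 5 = -s^3 - 8*s^2 + s + 8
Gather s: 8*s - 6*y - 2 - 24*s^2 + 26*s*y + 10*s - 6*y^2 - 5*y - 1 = -24*s^2 + s*(26*y + 18) - 6*y^2 - 11*y - 3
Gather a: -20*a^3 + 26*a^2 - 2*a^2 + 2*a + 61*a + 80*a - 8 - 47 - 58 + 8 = -20*a^3 + 24*a^2 + 143*a - 105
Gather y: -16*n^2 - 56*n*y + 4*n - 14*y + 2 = -16*n^2 + 4*n + y*(-56*n - 14) + 2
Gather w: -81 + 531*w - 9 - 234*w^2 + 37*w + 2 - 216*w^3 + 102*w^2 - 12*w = -216*w^3 - 132*w^2 + 556*w - 88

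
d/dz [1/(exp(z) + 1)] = -1/(4*cosh(z/2)^2)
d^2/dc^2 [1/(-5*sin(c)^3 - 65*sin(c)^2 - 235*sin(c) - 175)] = (9*sin(c)^5 + 134*sin(c)^4 + 624*sin(c)^3 + 686*sin(c)^2 - 1593*sin(c) - 3508)/(5*(sin(c) + 1)^2*(sin(c) + 5)^3*(sin(c) + 7)^3)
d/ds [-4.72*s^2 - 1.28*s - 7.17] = -9.44*s - 1.28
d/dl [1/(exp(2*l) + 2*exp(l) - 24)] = -2*(exp(l) + 1)*exp(l)/(exp(2*l) + 2*exp(l) - 24)^2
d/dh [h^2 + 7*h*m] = 2*h + 7*m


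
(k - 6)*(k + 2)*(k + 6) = k^3 + 2*k^2 - 36*k - 72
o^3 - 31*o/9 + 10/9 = (o - 5/3)*(o - 1/3)*(o + 2)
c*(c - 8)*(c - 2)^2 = c^4 - 12*c^3 + 36*c^2 - 32*c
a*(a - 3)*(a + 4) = a^3 + a^2 - 12*a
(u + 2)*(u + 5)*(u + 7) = u^3 + 14*u^2 + 59*u + 70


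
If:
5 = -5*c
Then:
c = -1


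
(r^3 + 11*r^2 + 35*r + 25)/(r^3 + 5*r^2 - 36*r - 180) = (r^2 + 6*r + 5)/(r^2 - 36)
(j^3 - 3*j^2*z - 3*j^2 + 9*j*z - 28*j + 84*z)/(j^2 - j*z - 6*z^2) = (j^2 - 3*j - 28)/(j + 2*z)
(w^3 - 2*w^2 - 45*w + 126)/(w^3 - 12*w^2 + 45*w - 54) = (w + 7)/(w - 3)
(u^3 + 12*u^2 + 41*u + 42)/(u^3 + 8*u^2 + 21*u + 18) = (u + 7)/(u + 3)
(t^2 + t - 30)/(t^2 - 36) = (t - 5)/(t - 6)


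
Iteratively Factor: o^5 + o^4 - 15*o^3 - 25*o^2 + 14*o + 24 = (o - 1)*(o^4 + 2*o^3 - 13*o^2 - 38*o - 24) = (o - 1)*(o + 2)*(o^3 - 13*o - 12) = (o - 1)*(o + 1)*(o + 2)*(o^2 - o - 12) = (o - 1)*(o + 1)*(o + 2)*(o + 3)*(o - 4)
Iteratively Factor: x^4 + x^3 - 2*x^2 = (x)*(x^3 + x^2 - 2*x) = x*(x + 2)*(x^2 - x) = x^2*(x + 2)*(x - 1)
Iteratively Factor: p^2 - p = (p - 1)*(p)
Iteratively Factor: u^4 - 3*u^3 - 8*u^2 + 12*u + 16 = (u + 2)*(u^3 - 5*u^2 + 2*u + 8) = (u - 4)*(u + 2)*(u^2 - u - 2) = (u - 4)*(u - 2)*(u + 2)*(u + 1)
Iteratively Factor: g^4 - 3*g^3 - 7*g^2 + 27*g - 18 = (g - 1)*(g^3 - 2*g^2 - 9*g + 18) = (g - 2)*(g - 1)*(g^2 - 9) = (g - 2)*(g - 1)*(g + 3)*(g - 3)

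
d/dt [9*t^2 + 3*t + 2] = 18*t + 3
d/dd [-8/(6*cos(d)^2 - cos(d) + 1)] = 8*(1 - 12*cos(d))*sin(d)/(6*sin(d)^2 + cos(d) - 7)^2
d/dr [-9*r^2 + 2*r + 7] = 2 - 18*r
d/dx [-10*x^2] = -20*x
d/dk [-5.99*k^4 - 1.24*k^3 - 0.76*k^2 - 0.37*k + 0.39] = -23.96*k^3 - 3.72*k^2 - 1.52*k - 0.37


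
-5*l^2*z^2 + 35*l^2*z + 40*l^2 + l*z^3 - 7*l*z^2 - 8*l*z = (-5*l + z)*(z - 8)*(l*z + l)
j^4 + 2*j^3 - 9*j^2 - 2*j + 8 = (j - 2)*(j - 1)*(j + 1)*(j + 4)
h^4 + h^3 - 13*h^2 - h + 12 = (h - 3)*(h - 1)*(h + 1)*(h + 4)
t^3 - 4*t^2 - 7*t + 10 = (t - 5)*(t - 1)*(t + 2)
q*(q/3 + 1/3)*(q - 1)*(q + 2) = q^4/3 + 2*q^3/3 - q^2/3 - 2*q/3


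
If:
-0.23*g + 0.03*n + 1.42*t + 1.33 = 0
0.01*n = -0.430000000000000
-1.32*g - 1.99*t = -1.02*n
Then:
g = -26.67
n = -43.00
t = -4.35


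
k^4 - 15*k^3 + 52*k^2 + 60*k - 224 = (k - 8)*(k - 7)*(k - 2)*(k + 2)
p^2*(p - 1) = p^3 - p^2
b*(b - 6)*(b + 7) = b^3 + b^2 - 42*b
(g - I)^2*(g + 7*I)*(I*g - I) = I*g^4 - 5*g^3 - I*g^3 + 5*g^2 + 13*I*g^2 + 7*g - 13*I*g - 7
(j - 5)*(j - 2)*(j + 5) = j^3 - 2*j^2 - 25*j + 50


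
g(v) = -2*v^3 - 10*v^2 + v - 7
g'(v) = -6*v^2 - 20*v + 1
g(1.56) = -37.37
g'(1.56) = -44.80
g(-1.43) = -23.03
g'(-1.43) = 17.33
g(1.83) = -50.92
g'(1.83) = -55.69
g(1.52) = -35.61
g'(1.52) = -43.26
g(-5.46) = 14.97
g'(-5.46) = -68.67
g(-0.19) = -7.54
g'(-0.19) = 4.58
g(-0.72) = -12.16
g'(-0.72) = 12.29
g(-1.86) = -30.59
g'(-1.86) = 17.44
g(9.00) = -2266.00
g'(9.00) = -665.00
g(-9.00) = 632.00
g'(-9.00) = -305.00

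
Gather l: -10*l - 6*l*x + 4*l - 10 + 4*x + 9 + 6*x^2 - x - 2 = l*(-6*x - 6) + 6*x^2 + 3*x - 3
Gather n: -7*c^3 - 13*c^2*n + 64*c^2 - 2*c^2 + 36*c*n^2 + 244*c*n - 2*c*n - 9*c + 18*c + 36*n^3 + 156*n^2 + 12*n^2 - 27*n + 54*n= -7*c^3 + 62*c^2 + 9*c + 36*n^3 + n^2*(36*c + 168) + n*(-13*c^2 + 242*c + 27)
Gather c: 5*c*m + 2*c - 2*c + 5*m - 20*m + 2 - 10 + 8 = 5*c*m - 15*m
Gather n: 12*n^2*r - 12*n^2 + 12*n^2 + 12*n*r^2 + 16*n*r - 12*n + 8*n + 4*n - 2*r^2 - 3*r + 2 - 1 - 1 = 12*n^2*r + n*(12*r^2 + 16*r) - 2*r^2 - 3*r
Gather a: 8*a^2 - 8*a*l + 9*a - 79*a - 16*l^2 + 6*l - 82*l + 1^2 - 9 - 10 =8*a^2 + a*(-8*l - 70) - 16*l^2 - 76*l - 18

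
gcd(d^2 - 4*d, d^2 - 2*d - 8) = d - 4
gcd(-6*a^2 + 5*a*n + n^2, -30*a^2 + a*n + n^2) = 6*a + n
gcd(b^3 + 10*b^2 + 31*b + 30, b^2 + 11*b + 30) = b + 5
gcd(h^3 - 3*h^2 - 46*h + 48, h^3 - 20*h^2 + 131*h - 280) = h - 8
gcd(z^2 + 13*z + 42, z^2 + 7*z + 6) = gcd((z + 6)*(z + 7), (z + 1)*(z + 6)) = z + 6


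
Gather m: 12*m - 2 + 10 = 12*m + 8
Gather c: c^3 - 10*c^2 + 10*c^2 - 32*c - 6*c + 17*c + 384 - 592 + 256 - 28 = c^3 - 21*c + 20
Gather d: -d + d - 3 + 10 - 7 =0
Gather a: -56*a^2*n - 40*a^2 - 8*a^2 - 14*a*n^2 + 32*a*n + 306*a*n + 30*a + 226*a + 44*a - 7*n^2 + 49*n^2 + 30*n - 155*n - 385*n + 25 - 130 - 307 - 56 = a^2*(-56*n - 48) + a*(-14*n^2 + 338*n + 300) + 42*n^2 - 510*n - 468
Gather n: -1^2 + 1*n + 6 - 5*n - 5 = -4*n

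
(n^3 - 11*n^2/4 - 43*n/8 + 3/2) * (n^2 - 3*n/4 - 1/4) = n^5 - 7*n^4/2 - 57*n^3/16 + 199*n^2/32 + 7*n/32 - 3/8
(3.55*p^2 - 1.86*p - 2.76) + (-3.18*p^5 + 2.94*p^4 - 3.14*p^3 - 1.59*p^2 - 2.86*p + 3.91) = -3.18*p^5 + 2.94*p^4 - 3.14*p^3 + 1.96*p^2 - 4.72*p + 1.15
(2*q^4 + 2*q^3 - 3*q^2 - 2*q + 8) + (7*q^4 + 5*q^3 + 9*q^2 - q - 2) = 9*q^4 + 7*q^3 + 6*q^2 - 3*q + 6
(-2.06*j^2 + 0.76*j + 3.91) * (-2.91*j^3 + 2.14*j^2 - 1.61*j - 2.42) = 5.9946*j^5 - 6.62*j^4 - 6.4351*j^3 + 12.129*j^2 - 8.1343*j - 9.4622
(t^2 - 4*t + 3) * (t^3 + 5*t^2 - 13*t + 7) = t^5 + t^4 - 30*t^3 + 74*t^2 - 67*t + 21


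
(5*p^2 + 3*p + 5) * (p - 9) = 5*p^3 - 42*p^2 - 22*p - 45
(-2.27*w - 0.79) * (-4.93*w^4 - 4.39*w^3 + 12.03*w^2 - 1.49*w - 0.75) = 11.1911*w^5 + 13.86*w^4 - 23.84*w^3 - 6.1214*w^2 + 2.8796*w + 0.5925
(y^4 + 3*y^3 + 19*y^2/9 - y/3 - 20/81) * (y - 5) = y^5 - 2*y^4 - 116*y^3/9 - 98*y^2/9 + 115*y/81 + 100/81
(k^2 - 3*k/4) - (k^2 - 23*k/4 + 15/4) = 5*k - 15/4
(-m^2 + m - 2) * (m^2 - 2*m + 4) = -m^4 + 3*m^3 - 8*m^2 + 8*m - 8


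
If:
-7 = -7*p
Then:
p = 1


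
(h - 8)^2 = h^2 - 16*h + 64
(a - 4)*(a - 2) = a^2 - 6*a + 8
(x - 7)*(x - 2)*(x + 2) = x^3 - 7*x^2 - 4*x + 28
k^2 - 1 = (k - 1)*(k + 1)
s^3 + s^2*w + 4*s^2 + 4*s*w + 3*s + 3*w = (s + 1)*(s + 3)*(s + w)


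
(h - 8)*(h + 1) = h^2 - 7*h - 8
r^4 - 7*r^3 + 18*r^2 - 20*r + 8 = (r - 2)^3*(r - 1)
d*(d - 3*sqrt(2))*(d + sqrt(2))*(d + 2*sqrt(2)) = d^4 - 14*d^2 - 12*sqrt(2)*d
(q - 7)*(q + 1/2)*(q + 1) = q^3 - 11*q^2/2 - 10*q - 7/2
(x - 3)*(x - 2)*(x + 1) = x^3 - 4*x^2 + x + 6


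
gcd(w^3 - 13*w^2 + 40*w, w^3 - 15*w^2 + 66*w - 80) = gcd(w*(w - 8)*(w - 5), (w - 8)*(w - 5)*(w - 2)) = w^2 - 13*w + 40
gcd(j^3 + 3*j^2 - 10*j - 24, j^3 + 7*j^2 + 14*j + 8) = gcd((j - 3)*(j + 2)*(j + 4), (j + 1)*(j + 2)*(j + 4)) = j^2 + 6*j + 8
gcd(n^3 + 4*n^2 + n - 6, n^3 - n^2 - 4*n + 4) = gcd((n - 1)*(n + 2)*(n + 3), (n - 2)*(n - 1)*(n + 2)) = n^2 + n - 2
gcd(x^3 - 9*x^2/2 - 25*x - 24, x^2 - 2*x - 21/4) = x + 3/2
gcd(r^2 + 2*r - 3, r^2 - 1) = r - 1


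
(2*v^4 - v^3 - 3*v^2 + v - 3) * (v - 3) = 2*v^5 - 7*v^4 + 10*v^2 - 6*v + 9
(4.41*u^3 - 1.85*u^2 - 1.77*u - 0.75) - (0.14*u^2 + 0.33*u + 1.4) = 4.41*u^3 - 1.99*u^2 - 2.1*u - 2.15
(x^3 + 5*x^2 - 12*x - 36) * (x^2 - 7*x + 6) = x^5 - 2*x^4 - 41*x^3 + 78*x^2 + 180*x - 216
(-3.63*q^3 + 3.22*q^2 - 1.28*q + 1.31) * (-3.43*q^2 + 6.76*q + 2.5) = 12.4509*q^5 - 35.5834*q^4 + 17.0826*q^3 - 5.0961*q^2 + 5.6556*q + 3.275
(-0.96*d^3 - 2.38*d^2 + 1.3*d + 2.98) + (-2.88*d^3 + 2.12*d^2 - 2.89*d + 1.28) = -3.84*d^3 - 0.26*d^2 - 1.59*d + 4.26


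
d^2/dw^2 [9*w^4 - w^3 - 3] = 6*w*(18*w - 1)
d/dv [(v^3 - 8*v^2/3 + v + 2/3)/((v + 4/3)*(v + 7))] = (9*v^4 + 150*v^3 + 43*v^2 - 460*v + 34)/(9*v^4 + 150*v^3 + 793*v^2 + 1400*v + 784)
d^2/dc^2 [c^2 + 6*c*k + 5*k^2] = 2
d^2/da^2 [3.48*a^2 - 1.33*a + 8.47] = 6.96000000000000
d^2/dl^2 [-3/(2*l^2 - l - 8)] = 6*(-4*l^2 + 2*l + (4*l - 1)^2 + 16)/(-2*l^2 + l + 8)^3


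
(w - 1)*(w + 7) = w^2 + 6*w - 7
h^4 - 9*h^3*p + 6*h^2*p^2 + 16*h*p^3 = h*(h - 8*p)*(h - 2*p)*(h + p)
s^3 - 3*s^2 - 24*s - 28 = (s - 7)*(s + 2)^2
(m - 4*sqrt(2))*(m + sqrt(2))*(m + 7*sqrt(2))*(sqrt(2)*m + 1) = sqrt(2)*m^4 + 9*m^3 - 46*sqrt(2)*m^2 - 162*m - 56*sqrt(2)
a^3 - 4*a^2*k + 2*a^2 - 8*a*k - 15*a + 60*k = (a - 3)*(a + 5)*(a - 4*k)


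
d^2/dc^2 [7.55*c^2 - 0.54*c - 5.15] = 15.1000000000000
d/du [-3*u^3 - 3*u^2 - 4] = 3*u*(-3*u - 2)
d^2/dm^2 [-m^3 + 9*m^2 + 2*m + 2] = 18 - 6*m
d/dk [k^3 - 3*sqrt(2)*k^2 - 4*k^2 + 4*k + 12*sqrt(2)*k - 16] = 3*k^2 - 6*sqrt(2)*k - 8*k + 4 + 12*sqrt(2)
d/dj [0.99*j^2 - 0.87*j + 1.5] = 1.98*j - 0.87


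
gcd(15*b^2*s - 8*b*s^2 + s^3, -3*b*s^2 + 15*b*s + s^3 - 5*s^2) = -3*b*s + s^2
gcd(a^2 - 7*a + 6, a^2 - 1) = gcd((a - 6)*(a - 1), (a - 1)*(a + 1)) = a - 1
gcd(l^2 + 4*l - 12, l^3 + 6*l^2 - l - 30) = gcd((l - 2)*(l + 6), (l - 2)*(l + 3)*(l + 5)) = l - 2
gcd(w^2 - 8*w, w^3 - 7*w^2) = w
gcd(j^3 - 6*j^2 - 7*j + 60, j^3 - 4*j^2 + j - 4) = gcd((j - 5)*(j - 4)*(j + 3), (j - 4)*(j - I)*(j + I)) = j - 4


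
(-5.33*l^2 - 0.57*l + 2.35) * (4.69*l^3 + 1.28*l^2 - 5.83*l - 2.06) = -24.9977*l^5 - 9.4957*l^4 + 41.3658*l^3 + 17.3109*l^2 - 12.5263*l - 4.841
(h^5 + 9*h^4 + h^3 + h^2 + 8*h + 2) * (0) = 0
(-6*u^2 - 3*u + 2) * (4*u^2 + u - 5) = -24*u^4 - 18*u^3 + 35*u^2 + 17*u - 10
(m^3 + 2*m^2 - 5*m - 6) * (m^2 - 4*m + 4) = m^5 - 2*m^4 - 9*m^3 + 22*m^2 + 4*m - 24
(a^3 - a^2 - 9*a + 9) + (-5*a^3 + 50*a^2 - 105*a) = -4*a^3 + 49*a^2 - 114*a + 9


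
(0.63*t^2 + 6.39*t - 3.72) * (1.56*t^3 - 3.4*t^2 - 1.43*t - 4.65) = 0.9828*t^5 + 7.8264*t^4 - 28.4301*t^3 + 0.5808*t^2 - 24.3939*t + 17.298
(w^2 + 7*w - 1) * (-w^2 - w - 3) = -w^4 - 8*w^3 - 9*w^2 - 20*w + 3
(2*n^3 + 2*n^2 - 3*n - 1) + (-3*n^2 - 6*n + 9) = 2*n^3 - n^2 - 9*n + 8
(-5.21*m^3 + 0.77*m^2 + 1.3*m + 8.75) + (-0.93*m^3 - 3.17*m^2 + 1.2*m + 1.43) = -6.14*m^3 - 2.4*m^2 + 2.5*m + 10.18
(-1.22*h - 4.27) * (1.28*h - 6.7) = -1.5616*h^2 + 2.7084*h + 28.609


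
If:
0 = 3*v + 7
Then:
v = -7/3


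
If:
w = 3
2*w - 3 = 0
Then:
No Solution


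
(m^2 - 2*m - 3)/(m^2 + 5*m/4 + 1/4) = 4*(m - 3)/(4*m + 1)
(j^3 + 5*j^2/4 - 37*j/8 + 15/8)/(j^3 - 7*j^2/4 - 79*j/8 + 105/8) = (2*j - 1)/(2*j - 7)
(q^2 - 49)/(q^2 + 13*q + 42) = (q - 7)/(q + 6)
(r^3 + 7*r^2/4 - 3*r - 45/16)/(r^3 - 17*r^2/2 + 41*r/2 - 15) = (8*r^2 + 26*r + 15)/(8*(r^2 - 7*r + 10))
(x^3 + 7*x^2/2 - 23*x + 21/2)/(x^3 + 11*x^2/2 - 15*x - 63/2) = (2*x - 1)/(2*x + 3)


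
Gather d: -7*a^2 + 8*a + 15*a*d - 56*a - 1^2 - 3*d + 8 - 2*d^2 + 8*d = -7*a^2 - 48*a - 2*d^2 + d*(15*a + 5) + 7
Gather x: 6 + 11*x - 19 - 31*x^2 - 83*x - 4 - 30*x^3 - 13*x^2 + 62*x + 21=-30*x^3 - 44*x^2 - 10*x + 4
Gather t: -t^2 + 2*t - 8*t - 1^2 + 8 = -t^2 - 6*t + 7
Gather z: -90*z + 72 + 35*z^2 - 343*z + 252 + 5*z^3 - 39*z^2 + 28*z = 5*z^3 - 4*z^2 - 405*z + 324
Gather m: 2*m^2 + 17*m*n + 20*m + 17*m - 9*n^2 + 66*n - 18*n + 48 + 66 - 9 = 2*m^2 + m*(17*n + 37) - 9*n^2 + 48*n + 105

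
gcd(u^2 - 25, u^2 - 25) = u^2 - 25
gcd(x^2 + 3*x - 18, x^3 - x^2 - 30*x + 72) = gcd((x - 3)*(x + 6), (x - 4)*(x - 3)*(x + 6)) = x^2 + 3*x - 18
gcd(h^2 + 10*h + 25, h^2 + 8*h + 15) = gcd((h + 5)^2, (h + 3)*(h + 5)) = h + 5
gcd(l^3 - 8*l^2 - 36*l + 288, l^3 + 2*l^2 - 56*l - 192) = l^2 - 2*l - 48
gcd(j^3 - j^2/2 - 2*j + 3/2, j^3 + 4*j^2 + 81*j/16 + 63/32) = j + 3/2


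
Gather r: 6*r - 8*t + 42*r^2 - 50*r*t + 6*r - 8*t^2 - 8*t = 42*r^2 + r*(12 - 50*t) - 8*t^2 - 16*t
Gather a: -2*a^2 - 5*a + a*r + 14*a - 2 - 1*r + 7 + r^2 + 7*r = -2*a^2 + a*(r + 9) + r^2 + 6*r + 5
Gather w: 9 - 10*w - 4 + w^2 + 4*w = w^2 - 6*w + 5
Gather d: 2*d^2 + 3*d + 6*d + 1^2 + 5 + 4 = 2*d^2 + 9*d + 10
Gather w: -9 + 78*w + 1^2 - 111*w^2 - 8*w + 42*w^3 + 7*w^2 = 42*w^3 - 104*w^2 + 70*w - 8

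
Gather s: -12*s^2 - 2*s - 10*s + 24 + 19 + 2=-12*s^2 - 12*s + 45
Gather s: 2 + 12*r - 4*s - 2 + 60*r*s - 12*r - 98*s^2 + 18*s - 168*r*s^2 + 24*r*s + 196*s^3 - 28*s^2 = 196*s^3 + s^2*(-168*r - 126) + s*(84*r + 14)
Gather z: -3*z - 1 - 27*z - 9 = -30*z - 10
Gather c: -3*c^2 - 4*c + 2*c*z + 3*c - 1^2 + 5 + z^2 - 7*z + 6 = -3*c^2 + c*(2*z - 1) + z^2 - 7*z + 10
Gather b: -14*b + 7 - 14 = -14*b - 7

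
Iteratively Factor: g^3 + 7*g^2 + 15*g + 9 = (g + 3)*(g^2 + 4*g + 3) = (g + 3)^2*(g + 1)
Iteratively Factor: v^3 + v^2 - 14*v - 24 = (v - 4)*(v^2 + 5*v + 6) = (v - 4)*(v + 2)*(v + 3)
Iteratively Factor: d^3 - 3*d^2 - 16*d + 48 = (d - 4)*(d^2 + d - 12) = (d - 4)*(d + 4)*(d - 3)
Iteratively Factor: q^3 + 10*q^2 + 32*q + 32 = (q + 4)*(q^2 + 6*q + 8) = (q + 4)^2*(q + 2)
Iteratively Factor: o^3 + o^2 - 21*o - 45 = (o + 3)*(o^2 - 2*o - 15) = (o - 5)*(o + 3)*(o + 3)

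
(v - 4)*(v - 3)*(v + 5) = v^3 - 2*v^2 - 23*v + 60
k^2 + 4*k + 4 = (k + 2)^2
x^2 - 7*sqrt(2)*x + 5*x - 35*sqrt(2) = (x + 5)*(x - 7*sqrt(2))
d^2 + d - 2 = (d - 1)*(d + 2)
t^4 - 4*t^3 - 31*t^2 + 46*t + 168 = (t - 7)*(t - 3)*(t + 2)*(t + 4)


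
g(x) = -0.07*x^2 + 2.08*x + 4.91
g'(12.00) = 0.40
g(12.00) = 19.79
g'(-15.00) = 4.18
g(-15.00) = -42.04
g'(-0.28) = 2.12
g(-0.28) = 4.32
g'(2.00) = 1.80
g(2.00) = 8.79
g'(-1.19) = 2.25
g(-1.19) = 2.34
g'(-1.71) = 2.32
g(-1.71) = 1.15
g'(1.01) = 1.94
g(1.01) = 6.94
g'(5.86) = 1.26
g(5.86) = 14.70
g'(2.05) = 1.79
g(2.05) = 8.88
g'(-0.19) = 2.11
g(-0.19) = 4.51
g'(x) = 2.08 - 0.14*x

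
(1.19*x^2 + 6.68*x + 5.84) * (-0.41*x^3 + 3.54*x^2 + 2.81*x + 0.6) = -0.4879*x^5 + 1.4738*x^4 + 24.5967*x^3 + 40.1584*x^2 + 20.4184*x + 3.504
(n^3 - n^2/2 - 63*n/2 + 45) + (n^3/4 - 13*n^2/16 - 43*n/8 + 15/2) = 5*n^3/4 - 21*n^2/16 - 295*n/8 + 105/2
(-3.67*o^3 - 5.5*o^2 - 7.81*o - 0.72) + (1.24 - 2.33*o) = -3.67*o^3 - 5.5*o^2 - 10.14*o + 0.52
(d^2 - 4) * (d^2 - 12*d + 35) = d^4 - 12*d^3 + 31*d^2 + 48*d - 140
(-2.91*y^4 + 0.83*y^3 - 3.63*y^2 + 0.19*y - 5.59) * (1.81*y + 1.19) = -5.2671*y^5 - 1.9606*y^4 - 5.5826*y^3 - 3.9758*y^2 - 9.8918*y - 6.6521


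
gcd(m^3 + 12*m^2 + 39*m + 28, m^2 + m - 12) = m + 4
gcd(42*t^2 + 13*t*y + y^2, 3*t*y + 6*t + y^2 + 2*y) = 1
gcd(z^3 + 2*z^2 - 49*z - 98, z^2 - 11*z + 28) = z - 7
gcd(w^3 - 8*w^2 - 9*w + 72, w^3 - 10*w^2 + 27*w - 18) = w - 3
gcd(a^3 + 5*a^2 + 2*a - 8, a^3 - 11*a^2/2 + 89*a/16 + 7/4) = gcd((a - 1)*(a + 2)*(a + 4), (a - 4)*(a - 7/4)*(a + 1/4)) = 1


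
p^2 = p^2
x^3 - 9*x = x*(x - 3)*(x + 3)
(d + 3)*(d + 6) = d^2 + 9*d + 18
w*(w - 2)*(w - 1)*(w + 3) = w^4 - 7*w^2 + 6*w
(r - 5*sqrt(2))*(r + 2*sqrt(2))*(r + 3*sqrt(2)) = r^3 - 38*r - 60*sqrt(2)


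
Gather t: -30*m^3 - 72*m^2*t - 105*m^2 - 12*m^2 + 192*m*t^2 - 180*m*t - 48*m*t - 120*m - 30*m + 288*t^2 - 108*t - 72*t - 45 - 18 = -30*m^3 - 117*m^2 - 150*m + t^2*(192*m + 288) + t*(-72*m^2 - 228*m - 180) - 63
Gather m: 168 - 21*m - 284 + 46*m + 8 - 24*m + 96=m - 12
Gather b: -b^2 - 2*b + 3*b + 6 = -b^2 + b + 6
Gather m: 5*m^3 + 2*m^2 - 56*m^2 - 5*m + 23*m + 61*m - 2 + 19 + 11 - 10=5*m^3 - 54*m^2 + 79*m + 18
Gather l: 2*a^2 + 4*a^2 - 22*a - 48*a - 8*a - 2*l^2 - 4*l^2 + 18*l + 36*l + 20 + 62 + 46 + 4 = 6*a^2 - 78*a - 6*l^2 + 54*l + 132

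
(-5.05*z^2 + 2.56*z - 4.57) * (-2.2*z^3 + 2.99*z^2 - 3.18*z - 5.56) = 11.11*z^5 - 20.7315*z^4 + 33.7674*z^3 + 6.27289999999999*z^2 + 0.299000000000003*z + 25.4092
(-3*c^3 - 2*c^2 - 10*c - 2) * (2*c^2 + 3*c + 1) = -6*c^5 - 13*c^4 - 29*c^3 - 36*c^2 - 16*c - 2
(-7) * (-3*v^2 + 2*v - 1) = 21*v^2 - 14*v + 7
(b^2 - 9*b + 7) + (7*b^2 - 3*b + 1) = 8*b^2 - 12*b + 8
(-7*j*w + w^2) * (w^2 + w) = -7*j*w^3 - 7*j*w^2 + w^4 + w^3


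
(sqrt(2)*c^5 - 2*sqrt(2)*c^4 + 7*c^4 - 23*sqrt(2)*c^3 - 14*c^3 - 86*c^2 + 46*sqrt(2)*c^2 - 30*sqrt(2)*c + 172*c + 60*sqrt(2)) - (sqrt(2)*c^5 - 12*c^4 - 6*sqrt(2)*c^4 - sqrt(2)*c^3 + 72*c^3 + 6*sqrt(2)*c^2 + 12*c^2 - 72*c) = 4*sqrt(2)*c^4 + 19*c^4 - 86*c^3 - 22*sqrt(2)*c^3 - 98*c^2 + 40*sqrt(2)*c^2 - 30*sqrt(2)*c + 244*c + 60*sqrt(2)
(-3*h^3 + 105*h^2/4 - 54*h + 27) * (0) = 0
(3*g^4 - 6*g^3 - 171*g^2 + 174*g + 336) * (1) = 3*g^4 - 6*g^3 - 171*g^2 + 174*g + 336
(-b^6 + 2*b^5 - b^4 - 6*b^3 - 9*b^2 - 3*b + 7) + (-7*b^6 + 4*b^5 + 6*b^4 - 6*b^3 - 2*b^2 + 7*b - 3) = -8*b^6 + 6*b^5 + 5*b^4 - 12*b^3 - 11*b^2 + 4*b + 4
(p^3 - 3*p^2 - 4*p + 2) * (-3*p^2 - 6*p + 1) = -3*p^5 + 3*p^4 + 31*p^3 + 15*p^2 - 16*p + 2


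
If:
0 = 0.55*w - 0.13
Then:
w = 0.24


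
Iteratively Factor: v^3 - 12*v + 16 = (v - 2)*(v^2 + 2*v - 8) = (v - 2)^2*(v + 4)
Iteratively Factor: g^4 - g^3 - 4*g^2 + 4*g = (g - 1)*(g^3 - 4*g) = g*(g - 1)*(g^2 - 4) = g*(g - 1)*(g + 2)*(g - 2)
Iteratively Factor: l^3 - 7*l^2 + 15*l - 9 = (l - 3)*(l^2 - 4*l + 3) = (l - 3)*(l - 1)*(l - 3)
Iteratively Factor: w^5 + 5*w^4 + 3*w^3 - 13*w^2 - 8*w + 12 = (w + 2)*(w^4 + 3*w^3 - 3*w^2 - 7*w + 6) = (w - 1)*(w + 2)*(w^3 + 4*w^2 + w - 6) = (w - 1)^2*(w + 2)*(w^2 + 5*w + 6) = (w - 1)^2*(w + 2)*(w + 3)*(w + 2)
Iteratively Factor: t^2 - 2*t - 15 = (t + 3)*(t - 5)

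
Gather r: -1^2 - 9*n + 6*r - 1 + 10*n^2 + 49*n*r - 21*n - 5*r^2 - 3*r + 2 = 10*n^2 - 30*n - 5*r^2 + r*(49*n + 3)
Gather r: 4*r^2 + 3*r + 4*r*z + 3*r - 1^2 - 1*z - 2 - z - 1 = 4*r^2 + r*(4*z + 6) - 2*z - 4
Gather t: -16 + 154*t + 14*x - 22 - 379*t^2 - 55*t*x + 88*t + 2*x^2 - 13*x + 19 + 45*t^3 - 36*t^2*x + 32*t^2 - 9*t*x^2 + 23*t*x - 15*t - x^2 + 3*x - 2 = 45*t^3 + t^2*(-36*x - 347) + t*(-9*x^2 - 32*x + 227) + x^2 + 4*x - 21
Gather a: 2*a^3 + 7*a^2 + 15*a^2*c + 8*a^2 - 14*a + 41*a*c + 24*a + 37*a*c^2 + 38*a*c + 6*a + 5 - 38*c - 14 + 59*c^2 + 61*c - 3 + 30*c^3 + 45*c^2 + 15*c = 2*a^3 + a^2*(15*c + 15) + a*(37*c^2 + 79*c + 16) + 30*c^3 + 104*c^2 + 38*c - 12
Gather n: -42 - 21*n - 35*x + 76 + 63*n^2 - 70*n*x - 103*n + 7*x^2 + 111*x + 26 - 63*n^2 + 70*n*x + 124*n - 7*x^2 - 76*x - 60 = 0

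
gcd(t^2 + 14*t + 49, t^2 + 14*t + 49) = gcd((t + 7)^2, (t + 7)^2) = t^2 + 14*t + 49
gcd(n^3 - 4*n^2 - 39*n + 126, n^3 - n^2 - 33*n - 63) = n - 7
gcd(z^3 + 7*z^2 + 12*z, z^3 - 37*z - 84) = z^2 + 7*z + 12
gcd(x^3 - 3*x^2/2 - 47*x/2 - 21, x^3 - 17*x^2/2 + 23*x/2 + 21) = x^2 - 5*x - 6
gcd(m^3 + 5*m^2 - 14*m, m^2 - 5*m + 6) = m - 2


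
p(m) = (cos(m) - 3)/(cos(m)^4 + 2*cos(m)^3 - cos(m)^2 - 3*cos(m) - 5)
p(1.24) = 0.45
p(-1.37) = 0.50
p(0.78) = 0.34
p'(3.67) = -0.05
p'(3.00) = 0.00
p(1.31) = 0.47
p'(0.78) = 0.10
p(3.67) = 0.99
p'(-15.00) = -0.13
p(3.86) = 0.98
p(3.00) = 1.00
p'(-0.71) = -0.08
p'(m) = (cos(m) - 3)*(4*sin(m)*cos(m)^3 + 6*sin(m)*cos(m)^2 - 2*sin(m)*cos(m) - 3*sin(m))/(cos(m)^4 + 2*cos(m)^3 - cos(m)^2 - 3*cos(m) - 5)^2 - sin(m)/(cos(m)^4 + 2*cos(m)^3 - cos(m)^2 - 3*cos(m) - 5)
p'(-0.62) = -0.04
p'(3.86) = -0.14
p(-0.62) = 0.33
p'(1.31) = 0.41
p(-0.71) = 0.34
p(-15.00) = 0.98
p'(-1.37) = -0.45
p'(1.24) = 0.36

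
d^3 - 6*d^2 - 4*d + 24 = (d - 6)*(d - 2)*(d + 2)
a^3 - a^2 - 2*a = a*(a - 2)*(a + 1)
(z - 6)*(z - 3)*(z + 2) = z^3 - 7*z^2 + 36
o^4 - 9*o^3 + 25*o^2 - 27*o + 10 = (o - 5)*(o - 2)*(o - 1)^2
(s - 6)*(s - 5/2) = s^2 - 17*s/2 + 15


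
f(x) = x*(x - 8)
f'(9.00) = 10.00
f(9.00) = 9.00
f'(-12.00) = -32.00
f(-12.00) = 240.00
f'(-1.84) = -11.68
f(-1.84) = 18.11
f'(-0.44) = -8.88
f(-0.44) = 3.71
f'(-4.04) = -16.08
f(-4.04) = 48.64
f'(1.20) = -5.60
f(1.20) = -8.16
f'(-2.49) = -12.98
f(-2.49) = 26.12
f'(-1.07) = -10.14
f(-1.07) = 9.70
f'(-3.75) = -15.50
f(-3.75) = 44.06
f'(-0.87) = -9.74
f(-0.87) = 7.72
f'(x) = 2*x - 8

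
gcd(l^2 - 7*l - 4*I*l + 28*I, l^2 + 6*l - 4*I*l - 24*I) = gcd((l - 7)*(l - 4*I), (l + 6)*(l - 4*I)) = l - 4*I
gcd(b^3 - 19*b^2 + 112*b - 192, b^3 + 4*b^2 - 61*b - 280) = b - 8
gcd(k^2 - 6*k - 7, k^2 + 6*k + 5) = k + 1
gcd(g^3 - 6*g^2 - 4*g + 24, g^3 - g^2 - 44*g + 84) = g^2 - 8*g + 12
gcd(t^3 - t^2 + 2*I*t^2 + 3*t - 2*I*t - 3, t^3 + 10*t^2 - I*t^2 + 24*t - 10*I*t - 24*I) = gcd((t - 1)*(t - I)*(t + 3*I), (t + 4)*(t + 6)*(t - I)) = t - I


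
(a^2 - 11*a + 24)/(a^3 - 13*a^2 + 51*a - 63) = (a - 8)/(a^2 - 10*a + 21)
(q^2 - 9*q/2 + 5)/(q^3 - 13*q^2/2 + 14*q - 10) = 1/(q - 2)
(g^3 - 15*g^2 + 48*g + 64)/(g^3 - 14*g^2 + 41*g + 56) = (g - 8)/(g - 7)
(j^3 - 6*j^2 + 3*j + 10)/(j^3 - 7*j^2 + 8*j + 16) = (j^2 - 7*j + 10)/(j^2 - 8*j + 16)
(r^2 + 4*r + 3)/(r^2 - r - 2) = (r + 3)/(r - 2)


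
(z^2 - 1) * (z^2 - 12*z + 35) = z^4 - 12*z^3 + 34*z^2 + 12*z - 35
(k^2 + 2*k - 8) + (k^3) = k^3 + k^2 + 2*k - 8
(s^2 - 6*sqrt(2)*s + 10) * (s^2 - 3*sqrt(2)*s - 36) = s^4 - 9*sqrt(2)*s^3 + 10*s^2 + 186*sqrt(2)*s - 360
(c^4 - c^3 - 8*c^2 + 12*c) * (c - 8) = c^5 - 9*c^4 + 76*c^2 - 96*c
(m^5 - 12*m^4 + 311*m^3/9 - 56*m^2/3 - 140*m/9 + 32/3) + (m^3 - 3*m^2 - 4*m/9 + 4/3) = m^5 - 12*m^4 + 320*m^3/9 - 65*m^2/3 - 16*m + 12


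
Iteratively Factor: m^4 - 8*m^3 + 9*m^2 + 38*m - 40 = (m + 2)*(m^3 - 10*m^2 + 29*m - 20) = (m - 4)*(m + 2)*(m^2 - 6*m + 5) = (m - 5)*(m - 4)*(m + 2)*(m - 1)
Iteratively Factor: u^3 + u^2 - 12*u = (u)*(u^2 + u - 12) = u*(u - 3)*(u + 4)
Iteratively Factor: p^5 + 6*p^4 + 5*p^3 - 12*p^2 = (p + 3)*(p^4 + 3*p^3 - 4*p^2) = (p - 1)*(p + 3)*(p^3 + 4*p^2) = p*(p - 1)*(p + 3)*(p^2 + 4*p) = p*(p - 1)*(p + 3)*(p + 4)*(p)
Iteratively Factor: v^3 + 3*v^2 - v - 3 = (v + 3)*(v^2 - 1) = (v + 1)*(v + 3)*(v - 1)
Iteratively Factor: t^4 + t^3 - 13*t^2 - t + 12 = (t + 1)*(t^3 - 13*t + 12) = (t + 1)*(t + 4)*(t^2 - 4*t + 3) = (t - 3)*(t + 1)*(t + 4)*(t - 1)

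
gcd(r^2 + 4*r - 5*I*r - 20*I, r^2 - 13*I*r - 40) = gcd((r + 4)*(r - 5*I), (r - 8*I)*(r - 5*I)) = r - 5*I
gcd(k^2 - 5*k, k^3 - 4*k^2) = k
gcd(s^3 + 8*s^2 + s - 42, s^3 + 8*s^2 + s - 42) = s^3 + 8*s^2 + s - 42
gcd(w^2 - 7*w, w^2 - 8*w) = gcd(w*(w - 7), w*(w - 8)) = w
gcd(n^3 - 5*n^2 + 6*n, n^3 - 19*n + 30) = n^2 - 5*n + 6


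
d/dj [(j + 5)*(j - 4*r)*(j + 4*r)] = 3*j^2 + 10*j - 16*r^2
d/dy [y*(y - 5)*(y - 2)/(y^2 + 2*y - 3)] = (y^4 + 4*y^3 - 33*y^2 + 42*y - 30)/(y^4 + 4*y^3 - 2*y^2 - 12*y + 9)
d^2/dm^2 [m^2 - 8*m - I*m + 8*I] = 2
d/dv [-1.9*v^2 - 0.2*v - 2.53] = -3.8*v - 0.2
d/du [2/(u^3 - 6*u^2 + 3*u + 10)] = 6*(-u^2 + 4*u - 1)/(u^3 - 6*u^2 + 3*u + 10)^2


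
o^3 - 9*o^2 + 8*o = o*(o - 8)*(o - 1)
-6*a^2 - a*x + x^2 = (-3*a + x)*(2*a + x)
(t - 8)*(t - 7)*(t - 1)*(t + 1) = t^4 - 15*t^3 + 55*t^2 + 15*t - 56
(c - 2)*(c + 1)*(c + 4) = c^3 + 3*c^2 - 6*c - 8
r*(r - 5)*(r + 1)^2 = r^4 - 3*r^3 - 9*r^2 - 5*r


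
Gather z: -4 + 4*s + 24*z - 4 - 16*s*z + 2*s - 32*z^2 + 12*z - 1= 6*s - 32*z^2 + z*(36 - 16*s) - 9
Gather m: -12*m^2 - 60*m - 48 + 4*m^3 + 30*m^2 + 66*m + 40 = 4*m^3 + 18*m^2 + 6*m - 8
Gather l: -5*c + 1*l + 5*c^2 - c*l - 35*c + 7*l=5*c^2 - 40*c + l*(8 - c)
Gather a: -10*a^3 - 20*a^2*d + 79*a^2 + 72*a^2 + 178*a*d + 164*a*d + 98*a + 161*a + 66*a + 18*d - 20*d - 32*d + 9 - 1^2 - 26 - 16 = -10*a^3 + a^2*(151 - 20*d) + a*(342*d + 325) - 34*d - 34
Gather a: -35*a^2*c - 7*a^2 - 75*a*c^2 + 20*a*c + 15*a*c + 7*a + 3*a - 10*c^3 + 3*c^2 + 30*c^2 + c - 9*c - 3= a^2*(-35*c - 7) + a*(-75*c^2 + 35*c + 10) - 10*c^3 + 33*c^2 - 8*c - 3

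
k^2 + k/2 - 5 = (k - 2)*(k + 5/2)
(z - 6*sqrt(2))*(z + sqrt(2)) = z^2 - 5*sqrt(2)*z - 12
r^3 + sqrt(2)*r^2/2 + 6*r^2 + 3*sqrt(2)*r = r*(r + 6)*(r + sqrt(2)/2)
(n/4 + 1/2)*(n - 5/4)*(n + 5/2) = n^3/4 + 13*n^2/16 - 5*n/32 - 25/16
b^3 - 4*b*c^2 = b*(b - 2*c)*(b + 2*c)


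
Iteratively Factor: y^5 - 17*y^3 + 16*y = (y - 1)*(y^4 + y^3 - 16*y^2 - 16*y) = (y - 4)*(y - 1)*(y^3 + 5*y^2 + 4*y) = y*(y - 4)*(y - 1)*(y^2 + 5*y + 4) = y*(y - 4)*(y - 1)*(y + 1)*(y + 4)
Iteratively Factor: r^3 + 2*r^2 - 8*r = (r + 4)*(r^2 - 2*r) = (r - 2)*(r + 4)*(r)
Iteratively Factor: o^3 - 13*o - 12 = (o - 4)*(o^2 + 4*o + 3) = (o - 4)*(o + 1)*(o + 3)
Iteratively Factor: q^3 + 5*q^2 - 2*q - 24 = (q - 2)*(q^2 + 7*q + 12) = (q - 2)*(q + 4)*(q + 3)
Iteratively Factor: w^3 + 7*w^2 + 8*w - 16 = (w - 1)*(w^2 + 8*w + 16) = (w - 1)*(w + 4)*(w + 4)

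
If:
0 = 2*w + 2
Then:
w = -1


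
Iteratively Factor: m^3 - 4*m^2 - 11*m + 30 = (m + 3)*(m^2 - 7*m + 10) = (m - 5)*(m + 3)*(m - 2)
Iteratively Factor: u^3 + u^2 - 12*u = (u - 3)*(u^2 + 4*u) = u*(u - 3)*(u + 4)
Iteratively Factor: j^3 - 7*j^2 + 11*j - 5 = (j - 5)*(j^2 - 2*j + 1) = (j - 5)*(j - 1)*(j - 1)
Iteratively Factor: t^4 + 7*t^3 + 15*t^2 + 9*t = (t + 3)*(t^3 + 4*t^2 + 3*t) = t*(t + 3)*(t^2 + 4*t + 3) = t*(t + 1)*(t + 3)*(t + 3)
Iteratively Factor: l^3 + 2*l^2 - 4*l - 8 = (l - 2)*(l^2 + 4*l + 4) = (l - 2)*(l + 2)*(l + 2)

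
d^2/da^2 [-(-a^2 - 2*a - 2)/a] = 4/a^3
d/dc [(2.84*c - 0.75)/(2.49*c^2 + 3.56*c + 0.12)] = (-7.0716*c^2 + 3.735*c + 3.0108)/(6.2001*c^4 + 17.7288*c^3 + 13.2712*c^2 + 0.8544*c + 0.0144)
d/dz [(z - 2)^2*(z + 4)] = 3*z^2 - 12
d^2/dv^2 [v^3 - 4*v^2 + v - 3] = 6*v - 8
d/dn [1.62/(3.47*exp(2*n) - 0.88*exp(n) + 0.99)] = (1.4256 - 11.2428*exp(n))*exp(n)/(3.47*exp(2*n) - 0.88*exp(n) + 0.99)^2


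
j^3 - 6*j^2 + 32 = (j - 4)^2*(j + 2)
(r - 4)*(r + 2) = r^2 - 2*r - 8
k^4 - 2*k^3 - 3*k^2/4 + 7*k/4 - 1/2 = (k - 2)*(k - 1/2)^2*(k + 1)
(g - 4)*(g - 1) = g^2 - 5*g + 4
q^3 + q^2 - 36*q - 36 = (q - 6)*(q + 1)*(q + 6)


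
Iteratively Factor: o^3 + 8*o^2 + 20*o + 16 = (o + 2)*(o^2 + 6*o + 8) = (o + 2)^2*(o + 4)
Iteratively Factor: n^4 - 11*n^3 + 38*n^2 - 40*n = (n - 2)*(n^3 - 9*n^2 + 20*n) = n*(n - 2)*(n^2 - 9*n + 20) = n*(n - 5)*(n - 2)*(n - 4)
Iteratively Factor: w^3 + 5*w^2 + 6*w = (w + 2)*(w^2 + 3*w) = w*(w + 2)*(w + 3)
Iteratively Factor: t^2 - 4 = (t + 2)*(t - 2)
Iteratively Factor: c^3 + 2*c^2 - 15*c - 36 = (c - 4)*(c^2 + 6*c + 9) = (c - 4)*(c + 3)*(c + 3)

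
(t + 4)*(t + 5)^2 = t^3 + 14*t^2 + 65*t + 100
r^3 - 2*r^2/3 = r^2*(r - 2/3)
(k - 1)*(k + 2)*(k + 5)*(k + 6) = k^4 + 12*k^3 + 39*k^2 + 8*k - 60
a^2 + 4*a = a*(a + 4)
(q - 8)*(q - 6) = q^2 - 14*q + 48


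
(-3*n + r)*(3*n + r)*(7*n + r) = -63*n^3 - 9*n^2*r + 7*n*r^2 + r^3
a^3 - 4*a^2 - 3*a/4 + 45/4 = (a - 3)*(a - 5/2)*(a + 3/2)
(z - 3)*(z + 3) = z^2 - 9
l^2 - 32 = (l - 4*sqrt(2))*(l + 4*sqrt(2))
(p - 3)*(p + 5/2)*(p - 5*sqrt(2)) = p^3 - 5*sqrt(2)*p^2 - p^2/2 - 15*p/2 + 5*sqrt(2)*p/2 + 75*sqrt(2)/2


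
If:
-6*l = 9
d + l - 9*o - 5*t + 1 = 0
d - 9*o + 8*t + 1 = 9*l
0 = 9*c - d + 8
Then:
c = o - 115/78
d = 9*o - 137/26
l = -3/2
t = -15/13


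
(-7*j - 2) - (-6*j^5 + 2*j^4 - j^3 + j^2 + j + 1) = 6*j^5 - 2*j^4 + j^3 - j^2 - 8*j - 3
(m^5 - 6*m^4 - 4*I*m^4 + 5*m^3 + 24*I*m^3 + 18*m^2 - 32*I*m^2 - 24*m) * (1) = m^5 - 6*m^4 - 4*I*m^4 + 5*m^3 + 24*I*m^3 + 18*m^2 - 32*I*m^2 - 24*m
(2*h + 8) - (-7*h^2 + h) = 7*h^2 + h + 8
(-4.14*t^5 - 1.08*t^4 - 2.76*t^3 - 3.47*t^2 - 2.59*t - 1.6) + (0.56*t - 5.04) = -4.14*t^5 - 1.08*t^4 - 2.76*t^3 - 3.47*t^2 - 2.03*t - 6.64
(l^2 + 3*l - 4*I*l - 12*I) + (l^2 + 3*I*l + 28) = 2*l^2 + 3*l - I*l + 28 - 12*I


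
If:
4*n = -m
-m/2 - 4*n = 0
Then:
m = 0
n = 0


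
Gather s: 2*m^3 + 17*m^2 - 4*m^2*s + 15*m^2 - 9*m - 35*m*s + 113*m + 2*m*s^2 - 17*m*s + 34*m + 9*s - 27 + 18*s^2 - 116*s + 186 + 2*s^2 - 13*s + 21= 2*m^3 + 32*m^2 + 138*m + s^2*(2*m + 20) + s*(-4*m^2 - 52*m - 120) + 180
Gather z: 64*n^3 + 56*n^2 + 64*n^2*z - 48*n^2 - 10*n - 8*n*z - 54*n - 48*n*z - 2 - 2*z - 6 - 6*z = 64*n^3 + 8*n^2 - 64*n + z*(64*n^2 - 56*n - 8) - 8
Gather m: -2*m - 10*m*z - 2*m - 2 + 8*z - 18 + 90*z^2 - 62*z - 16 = m*(-10*z - 4) + 90*z^2 - 54*z - 36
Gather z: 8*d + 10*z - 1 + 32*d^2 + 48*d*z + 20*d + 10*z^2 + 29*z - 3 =32*d^2 + 28*d + 10*z^2 + z*(48*d + 39) - 4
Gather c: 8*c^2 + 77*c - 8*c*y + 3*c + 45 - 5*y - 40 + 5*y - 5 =8*c^2 + c*(80 - 8*y)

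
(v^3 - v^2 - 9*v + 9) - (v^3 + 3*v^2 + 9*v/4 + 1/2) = -4*v^2 - 45*v/4 + 17/2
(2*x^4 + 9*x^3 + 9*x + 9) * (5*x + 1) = 10*x^5 + 47*x^4 + 9*x^3 + 45*x^2 + 54*x + 9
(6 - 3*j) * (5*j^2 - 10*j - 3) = -15*j^3 + 60*j^2 - 51*j - 18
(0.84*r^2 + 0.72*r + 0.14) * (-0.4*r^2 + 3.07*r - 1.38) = -0.336*r^4 + 2.2908*r^3 + 0.9952*r^2 - 0.5638*r - 0.1932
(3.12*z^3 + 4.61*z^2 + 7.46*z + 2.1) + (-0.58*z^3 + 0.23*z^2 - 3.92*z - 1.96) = 2.54*z^3 + 4.84*z^2 + 3.54*z + 0.14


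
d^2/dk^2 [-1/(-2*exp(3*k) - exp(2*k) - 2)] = 2*(4*(3*exp(k) + 1)^2*exp(2*k) - (9*exp(k) + 2)*(2*exp(3*k) + exp(2*k) + 2))*exp(2*k)/(2*exp(3*k) + exp(2*k) + 2)^3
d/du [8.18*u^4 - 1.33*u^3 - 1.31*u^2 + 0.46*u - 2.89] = 32.72*u^3 - 3.99*u^2 - 2.62*u + 0.46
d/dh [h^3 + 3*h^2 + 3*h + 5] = 3*h^2 + 6*h + 3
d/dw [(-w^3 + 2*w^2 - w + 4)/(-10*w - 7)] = (20*w^3 + w^2 - 28*w + 47)/(100*w^2 + 140*w + 49)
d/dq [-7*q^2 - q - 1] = -14*q - 1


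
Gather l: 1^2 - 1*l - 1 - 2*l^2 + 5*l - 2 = -2*l^2 + 4*l - 2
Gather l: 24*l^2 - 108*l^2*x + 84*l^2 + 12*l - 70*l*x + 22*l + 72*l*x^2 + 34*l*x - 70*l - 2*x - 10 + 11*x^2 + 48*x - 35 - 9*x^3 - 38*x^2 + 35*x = l^2*(108 - 108*x) + l*(72*x^2 - 36*x - 36) - 9*x^3 - 27*x^2 + 81*x - 45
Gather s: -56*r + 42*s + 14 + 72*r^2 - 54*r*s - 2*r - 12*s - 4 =72*r^2 - 58*r + s*(30 - 54*r) + 10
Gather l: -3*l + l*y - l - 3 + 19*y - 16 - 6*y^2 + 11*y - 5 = l*(y - 4) - 6*y^2 + 30*y - 24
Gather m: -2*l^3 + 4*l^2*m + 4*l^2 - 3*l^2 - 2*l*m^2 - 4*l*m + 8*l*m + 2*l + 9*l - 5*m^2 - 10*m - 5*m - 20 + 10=-2*l^3 + l^2 + 11*l + m^2*(-2*l - 5) + m*(4*l^2 + 4*l - 15) - 10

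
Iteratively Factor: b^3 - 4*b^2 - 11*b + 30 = (b - 5)*(b^2 + b - 6) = (b - 5)*(b - 2)*(b + 3)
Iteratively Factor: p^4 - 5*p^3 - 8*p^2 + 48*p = (p)*(p^3 - 5*p^2 - 8*p + 48) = p*(p - 4)*(p^2 - p - 12) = p*(p - 4)^2*(p + 3)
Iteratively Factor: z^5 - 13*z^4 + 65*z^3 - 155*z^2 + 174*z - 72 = (z - 1)*(z^4 - 12*z^3 + 53*z^2 - 102*z + 72) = (z - 2)*(z - 1)*(z^3 - 10*z^2 + 33*z - 36) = (z - 3)*(z - 2)*(z - 1)*(z^2 - 7*z + 12) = (z - 4)*(z - 3)*(z - 2)*(z - 1)*(z - 3)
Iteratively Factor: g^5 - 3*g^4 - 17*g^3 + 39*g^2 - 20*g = (g - 1)*(g^4 - 2*g^3 - 19*g^2 + 20*g) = (g - 1)*(g + 4)*(g^3 - 6*g^2 + 5*g) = (g - 5)*(g - 1)*(g + 4)*(g^2 - g) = (g - 5)*(g - 1)^2*(g + 4)*(g)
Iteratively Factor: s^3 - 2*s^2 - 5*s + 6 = (s - 1)*(s^2 - s - 6) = (s - 1)*(s + 2)*(s - 3)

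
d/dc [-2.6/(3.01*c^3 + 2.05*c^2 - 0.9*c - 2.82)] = (23.478*c^2 + 10.66*c - 2.34)/(3.01*c^3 + 2.05*c^2 - 0.9*c - 2.82)^2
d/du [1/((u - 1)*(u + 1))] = -2*u/(u^4 - 2*u^2 + 1)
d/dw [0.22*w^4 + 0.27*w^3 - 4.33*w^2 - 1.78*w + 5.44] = 0.88*w^3 + 0.81*w^2 - 8.66*w - 1.78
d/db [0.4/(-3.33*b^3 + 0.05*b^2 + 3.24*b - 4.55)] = (3.996*b^2 - 0.04*b - 1.296)/(3.33*b^3 - 0.05*b^2 - 3.24*b + 4.55)^2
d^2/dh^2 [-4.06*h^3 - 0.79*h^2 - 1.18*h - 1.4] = -24.36*h - 1.58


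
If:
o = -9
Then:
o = -9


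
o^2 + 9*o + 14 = (o + 2)*(o + 7)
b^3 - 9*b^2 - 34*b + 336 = (b - 8)*(b - 7)*(b + 6)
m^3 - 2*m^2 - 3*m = m*(m - 3)*(m + 1)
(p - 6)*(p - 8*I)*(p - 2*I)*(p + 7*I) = p^4 - 6*p^3 - 3*I*p^3 + 54*p^2 + 18*I*p^2 - 324*p - 112*I*p + 672*I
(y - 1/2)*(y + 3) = y^2 + 5*y/2 - 3/2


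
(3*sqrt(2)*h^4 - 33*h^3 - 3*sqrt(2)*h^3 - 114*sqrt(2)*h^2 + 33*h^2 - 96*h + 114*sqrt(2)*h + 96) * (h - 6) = 3*sqrt(2)*h^5 - 33*h^4 - 21*sqrt(2)*h^4 - 96*sqrt(2)*h^3 + 231*h^3 - 294*h^2 + 798*sqrt(2)*h^2 - 684*sqrt(2)*h + 672*h - 576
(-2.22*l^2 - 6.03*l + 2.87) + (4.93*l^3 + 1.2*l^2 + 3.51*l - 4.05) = 4.93*l^3 - 1.02*l^2 - 2.52*l - 1.18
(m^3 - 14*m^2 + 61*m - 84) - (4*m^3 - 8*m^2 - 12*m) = -3*m^3 - 6*m^2 + 73*m - 84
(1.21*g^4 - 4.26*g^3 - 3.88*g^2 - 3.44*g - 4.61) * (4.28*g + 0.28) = 5.1788*g^5 - 17.894*g^4 - 17.7992*g^3 - 15.8096*g^2 - 20.694*g - 1.2908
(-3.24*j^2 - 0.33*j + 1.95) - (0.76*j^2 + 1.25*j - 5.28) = -4.0*j^2 - 1.58*j + 7.23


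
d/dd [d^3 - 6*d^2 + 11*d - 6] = 3*d^2 - 12*d + 11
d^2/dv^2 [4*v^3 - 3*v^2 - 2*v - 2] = 24*v - 6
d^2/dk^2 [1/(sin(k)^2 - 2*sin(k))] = 2*(-2*sin(k) + 3 + 1/sin(k) - 6/sin(k)^2 + 4/sin(k)^3)/(sin(k) - 2)^3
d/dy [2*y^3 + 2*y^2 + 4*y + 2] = 6*y^2 + 4*y + 4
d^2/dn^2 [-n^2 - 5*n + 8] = -2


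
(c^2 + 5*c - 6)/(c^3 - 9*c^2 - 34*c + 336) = (c - 1)/(c^2 - 15*c + 56)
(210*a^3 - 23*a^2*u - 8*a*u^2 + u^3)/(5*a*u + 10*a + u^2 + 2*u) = (42*a^2 - 13*a*u + u^2)/(u + 2)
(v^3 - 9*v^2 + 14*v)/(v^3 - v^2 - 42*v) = (v - 2)/(v + 6)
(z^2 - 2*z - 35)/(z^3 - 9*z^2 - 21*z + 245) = 1/(z - 7)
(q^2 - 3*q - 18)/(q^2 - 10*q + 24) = (q + 3)/(q - 4)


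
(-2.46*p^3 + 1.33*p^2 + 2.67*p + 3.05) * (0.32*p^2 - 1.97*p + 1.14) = -0.7872*p^5 + 5.2718*p^4 - 4.5701*p^3 - 2.7677*p^2 - 2.9647*p + 3.477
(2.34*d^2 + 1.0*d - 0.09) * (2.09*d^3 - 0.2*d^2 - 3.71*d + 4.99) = 4.8906*d^5 + 1.622*d^4 - 9.0695*d^3 + 7.9846*d^2 + 5.3239*d - 0.4491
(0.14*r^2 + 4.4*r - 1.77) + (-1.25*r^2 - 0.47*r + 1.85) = -1.11*r^2 + 3.93*r + 0.0800000000000001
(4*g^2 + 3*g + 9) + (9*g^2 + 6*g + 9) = 13*g^2 + 9*g + 18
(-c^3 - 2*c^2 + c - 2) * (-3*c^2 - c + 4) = 3*c^5 + 7*c^4 - 5*c^3 - 3*c^2 + 6*c - 8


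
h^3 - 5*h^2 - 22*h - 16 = (h - 8)*(h + 1)*(h + 2)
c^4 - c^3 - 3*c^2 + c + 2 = (c - 2)*(c - 1)*(c + 1)^2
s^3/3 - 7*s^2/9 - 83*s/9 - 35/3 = (s/3 + 1)*(s - 7)*(s + 5/3)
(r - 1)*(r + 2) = r^2 + r - 2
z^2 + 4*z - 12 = (z - 2)*(z + 6)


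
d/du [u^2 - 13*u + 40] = 2*u - 13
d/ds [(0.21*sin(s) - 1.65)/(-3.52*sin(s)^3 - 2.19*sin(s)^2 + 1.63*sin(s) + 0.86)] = (1.4784*sin(s)^3 - 16.9641*sin(s)^2 - 7.227*sin(s) + 2.8701)*cos(s)/(12.3904*sin(s)^6 + 15.4176*sin(s)^5 - 6.6791*sin(s)^4 - 13.1938*sin(s)^3 - 1.1099*sin(s)^2 + 2.8036*sin(s) + 0.7396)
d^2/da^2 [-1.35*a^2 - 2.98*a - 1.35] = -2.70000000000000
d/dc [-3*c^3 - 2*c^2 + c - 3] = -9*c^2 - 4*c + 1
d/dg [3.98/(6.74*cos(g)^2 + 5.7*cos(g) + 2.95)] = (53.6504*cos(g) + 22.686)*sin(g)/(6.74*cos(g)^2 + 5.7*cos(g) + 2.95)^2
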